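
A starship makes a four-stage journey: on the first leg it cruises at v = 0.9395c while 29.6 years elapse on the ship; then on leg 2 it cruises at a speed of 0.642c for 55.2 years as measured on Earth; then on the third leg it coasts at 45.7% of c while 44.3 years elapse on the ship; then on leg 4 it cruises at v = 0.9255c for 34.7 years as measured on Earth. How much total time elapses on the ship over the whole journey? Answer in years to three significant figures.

τ = 129 years

Leg 1: 29.6 years is already measured on the ship.
Leg 2: γ = 1/√(1 − 0.642²) = 1/√0.5878 = 1.304; τ_2 = 55.2/1.304 = 42.32 years.
Leg 3: 44.3 years is already measured on the ship.
Leg 4: γ = 1/√(1 − 0.9255²) = 1/√0.1434 = 2.640; τ_4 = 34.7/2.640 = 13.14 years.
Total: 29.60 + 42.32 + 44.30 + 13.14 years.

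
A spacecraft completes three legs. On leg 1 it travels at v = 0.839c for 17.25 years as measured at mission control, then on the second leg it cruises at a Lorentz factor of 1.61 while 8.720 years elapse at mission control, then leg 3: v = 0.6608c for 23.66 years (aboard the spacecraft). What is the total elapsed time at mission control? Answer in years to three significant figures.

Δt = 57.5 years

Leg 1: 17.25 years is already measured at mission control.
Leg 2: 8.720 years is already measured at mission control.
Leg 3: γ = 1/√(1 − 0.6608²) = 1/√0.5633 = 1.332; Δt_3 = 1.332 × 23.66 = 31.52 years.
Total: 17.25 + 8.720 + 31.52 years.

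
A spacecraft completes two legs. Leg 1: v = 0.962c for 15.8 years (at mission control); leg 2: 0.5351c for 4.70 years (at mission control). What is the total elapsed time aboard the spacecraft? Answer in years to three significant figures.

Leg 1: γ = 1/√(1 − 0.962²) = 1/√0.07456 = 3.662; τ_1 = 15.8/3.662 = 4.314 years.
Leg 2: γ = 1/√(1 − 0.5351²) = 1/√0.7137 = 1.184; τ_2 = 4.70/1.184 = 3.971 years.
Total: 4.314 + 3.971 years.

τ = 8.28 years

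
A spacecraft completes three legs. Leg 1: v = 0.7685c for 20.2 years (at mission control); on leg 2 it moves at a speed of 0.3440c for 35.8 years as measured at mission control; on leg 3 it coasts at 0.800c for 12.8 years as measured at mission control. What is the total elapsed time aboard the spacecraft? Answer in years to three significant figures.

Leg 1: γ = 1/√(1 − 0.7685²) = 1/√0.4094 = 1.563; τ_1 = 20.2/1.563 = 12.92 years.
Leg 2: γ = 1/√(1 − 0.3440²) = 1/√0.8817 = 1.065; τ_2 = 35.8/1.065 = 33.62 years.
Leg 3: γ = 1/√(1 − 0.800²) = 5/3 ≈ 1.667; τ_3 = 12.8/1.667 = 7.680 years.
Total: 12.92 + 33.62 + 7.680 years.

τ = 54.2 years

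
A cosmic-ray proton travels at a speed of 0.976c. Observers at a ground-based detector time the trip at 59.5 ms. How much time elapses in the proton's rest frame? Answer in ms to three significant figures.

τ = 13.0 ms

γ = 1/√(1 − 0.976²) = 1/√0.04742 = 4.592
The interval measured at a ground-based detector is the dilated one; the clock in the proton's rest frame measures the proper time τ = Δt/γ = 59.5/4.592 ms.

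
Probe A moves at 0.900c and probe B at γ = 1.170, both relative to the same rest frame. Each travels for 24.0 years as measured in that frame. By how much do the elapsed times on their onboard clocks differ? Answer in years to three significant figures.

|τ_A − τ_B| = 10.1 years

A: γ = 1/√(1 − 0.900²) = 1/√0.1900 = 2.294; τ_A = 24.0/2.294 = 10.46 years.
B: γ = 1.170; τ_B = 24.0/1.170 = 20.51 years.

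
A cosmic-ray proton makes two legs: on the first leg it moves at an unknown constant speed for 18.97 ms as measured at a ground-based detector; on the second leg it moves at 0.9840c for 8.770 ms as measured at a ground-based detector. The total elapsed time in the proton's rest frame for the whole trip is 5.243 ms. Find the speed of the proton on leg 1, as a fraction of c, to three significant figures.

β = 0.981

Leg 1: speed unknown; τ_1 = 18.97/γ_1.
Leg 2: γ = 1/√(1 − 0.9840²) = 1/√0.03174 = 5.613; τ_2 = 8.770/5.613 = 1.563 ms.
Total proper time: τ_1 + 1.563 = 5.243, so τ_1 = 5.243 − 1.563 = 3.680 ms.
γ_1 = 18.97/3.680 = 5.154; β = √(1 − 1/γ²) = √0.9624.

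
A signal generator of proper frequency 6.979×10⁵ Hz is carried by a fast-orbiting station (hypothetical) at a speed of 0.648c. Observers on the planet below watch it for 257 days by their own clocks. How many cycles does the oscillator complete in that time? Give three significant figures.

N = 1.18×10¹³

γ = 1/√(1 − 0.648²) = 1/√0.5801 = 1.313
During 257 days of lab time, the oscillator's proper time advances by τ = Δt/γ = 257/1.313 = 195.7 days = 1.691×10⁷ s.
N = f × τ = 6.979×10⁵ × 1.691×10⁷ = 1.180×10¹³.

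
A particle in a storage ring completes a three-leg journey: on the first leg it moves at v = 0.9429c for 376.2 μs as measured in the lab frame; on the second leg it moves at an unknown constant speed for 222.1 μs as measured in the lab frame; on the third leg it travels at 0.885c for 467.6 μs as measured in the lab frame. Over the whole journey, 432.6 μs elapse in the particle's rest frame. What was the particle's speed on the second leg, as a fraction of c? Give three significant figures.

Leg 1: γ = 1/√(1 − 0.9429²) = 1/√0.1109 = 3.002; τ_1 = 376.2/3.002 = 125.3 μs.
Leg 2: speed unknown; τ_2 = 222.1/γ_2.
Leg 3: γ = 1/√(1 − 0.885²) = 1/√0.2168 = 2.148; τ_3 = 467.6/2.148 = 217.7 μs.
Total proper time: 125.3 + τ_2 + 217.7 = 432.6, so τ_2 = 432.6 − 343.0 = 89.59 μs.
γ_2 = 222.1/89.59 = 2.479; β = √(1 − 1/γ²) = √0.8373.

β = 0.915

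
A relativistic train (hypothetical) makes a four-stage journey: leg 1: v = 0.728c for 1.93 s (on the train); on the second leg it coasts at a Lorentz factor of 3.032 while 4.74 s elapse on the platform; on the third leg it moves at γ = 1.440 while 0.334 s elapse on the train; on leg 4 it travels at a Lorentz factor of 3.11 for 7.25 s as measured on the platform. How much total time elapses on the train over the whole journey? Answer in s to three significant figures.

Leg 1: 1.93 s is already measured on the train.
Leg 2: γ = 3.032; τ_2 = 4.74/3.032 = 1.563 s.
Leg 3: 0.334 s is already measured on the train.
Leg 4: γ = 3.11; τ_4 = 7.25/3.110 = 2.331 s.
Total: 1.930 + 1.563 + 0.3340 + 2.331 s.

τ = 6.16 s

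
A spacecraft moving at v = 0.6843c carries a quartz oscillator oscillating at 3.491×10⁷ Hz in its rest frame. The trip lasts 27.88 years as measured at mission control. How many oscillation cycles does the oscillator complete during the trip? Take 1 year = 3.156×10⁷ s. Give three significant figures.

N = 2.24×10¹⁶

γ = 1/√(1 − 0.6843²) = 1/√0.5317 = 1.371
The oscillator's own cycle count is N = f × τ where τ is the proper time aboard the spacecraft. τ = Δt/γ = 27.88/1.371 = 20.33 years = 6.416×10⁸ s.
N = 3.491×10⁷ × 6.416×10⁸ = 2.240×10¹⁶.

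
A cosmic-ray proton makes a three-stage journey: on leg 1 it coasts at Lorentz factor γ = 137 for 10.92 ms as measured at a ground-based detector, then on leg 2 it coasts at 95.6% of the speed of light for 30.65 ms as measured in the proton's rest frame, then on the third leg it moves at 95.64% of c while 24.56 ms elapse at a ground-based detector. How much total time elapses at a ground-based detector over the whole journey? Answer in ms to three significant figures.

Δt = 140 ms

Leg 1: 10.92 ms is already measured at a ground-based detector.
Leg 2: β = 0.956; γ = 1/√(1 − 0.956²) = 1/√0.08606 = 3.409; Δt_2 = 3.409 × 30.65 = 104.5 ms.
Leg 3: 24.56 ms is already measured at a ground-based detector.
Total: 10.92 + 104.5 + 24.56 ms.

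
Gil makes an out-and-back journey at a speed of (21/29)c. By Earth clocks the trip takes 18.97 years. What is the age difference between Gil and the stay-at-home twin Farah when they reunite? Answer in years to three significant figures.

γ = 1/√(1 − (21/29)²) = 29/20 = 1.450
Gil's elapsed proper time: τ = 18.97/1.450 = 13.08 years.
Age gap = Δt − τ = 18.97 − 13.08 years.

Δt − τ = 5.89 years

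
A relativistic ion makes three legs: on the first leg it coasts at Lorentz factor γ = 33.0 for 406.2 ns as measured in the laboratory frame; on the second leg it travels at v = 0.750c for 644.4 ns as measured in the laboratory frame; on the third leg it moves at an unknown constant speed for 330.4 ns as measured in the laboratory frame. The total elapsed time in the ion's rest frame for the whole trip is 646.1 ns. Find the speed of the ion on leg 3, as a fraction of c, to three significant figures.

Leg 1: γ = 33.0; τ_1 = 406.2/33.00 = 12.31 ns.
Leg 2: γ = 1/√(1 − 0.750²) = 1/√0.4375 = 1.512; τ_2 = 644.4/1.512 = 426.2 ns.
Leg 3: speed unknown; τ_3 = 330.4/γ_3.
Total proper time: 12.31 + 426.2 + τ_3 = 646.1, so τ_3 = 646.1 − 438.5 = 207.6 ns.
γ_3 = 330.4/207.6 = 1.592; β = √(1 − 1/γ²) = √0.6054.

β = 0.778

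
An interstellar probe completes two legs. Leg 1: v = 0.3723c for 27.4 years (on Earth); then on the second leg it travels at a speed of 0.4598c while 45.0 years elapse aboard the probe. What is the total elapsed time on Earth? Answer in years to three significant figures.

Leg 1: 27.4 years is already measured on Earth.
Leg 2: γ = 1/√(1 − 0.4598²) = 1/√0.7886 = 1.126; Δt_2 = 1.126 × 45.0 = 50.67 years.
Total: 27.40 + 50.67 years.

Δt = 78.1 years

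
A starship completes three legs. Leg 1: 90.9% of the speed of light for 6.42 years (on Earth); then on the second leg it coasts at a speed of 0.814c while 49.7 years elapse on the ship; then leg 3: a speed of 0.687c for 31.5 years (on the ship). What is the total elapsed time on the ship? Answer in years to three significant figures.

τ = 83.9 years

Leg 1: β = 0.909; γ = 1/√(1 − 0.909²) = 1/√0.1737 = 2.399; τ_1 = 6.42/2.399 = 2.676 years.
Leg 2: 49.7 years is already measured on the ship.
Leg 3: 31.5 years is already measured on the ship.
Total: 2.676 + 49.70 + 31.50 years.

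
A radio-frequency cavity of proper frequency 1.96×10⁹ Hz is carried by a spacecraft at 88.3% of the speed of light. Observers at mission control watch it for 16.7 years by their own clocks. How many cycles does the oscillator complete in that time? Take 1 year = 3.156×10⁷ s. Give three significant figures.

β = 0.883; γ = 1/√(1 − 0.883²) = 1/√0.2203 = 2.131
During 16.7 years of lab time, the oscillator's proper time advances by τ = Δt/γ = 16.7/2.131 = 7.839 years = 2.474×10⁸ s.
N = f × τ = 1.96×10⁹ × 2.474×10⁸ = 4.849×10¹⁷.

N = 4.85×10¹⁷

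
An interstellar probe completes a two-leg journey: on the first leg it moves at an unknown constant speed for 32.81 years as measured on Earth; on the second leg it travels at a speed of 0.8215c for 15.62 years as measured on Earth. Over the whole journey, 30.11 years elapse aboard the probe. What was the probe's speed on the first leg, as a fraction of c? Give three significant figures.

Leg 1: speed unknown; τ_1 = 32.81/γ_1.
Leg 2: γ = 1/√(1 − 0.8215²) = 1/√0.3251 = 1.754; τ_2 = 15.62/1.754 = 8.907 years.
Total proper time: τ_1 + 8.907 = 30.11, so τ_1 = 30.11 − 8.907 = 21.20 years.
γ_1 = 32.81/21.20 = 1.547; β = √(1 − 1/γ²) = √0.5824.

β = 0.763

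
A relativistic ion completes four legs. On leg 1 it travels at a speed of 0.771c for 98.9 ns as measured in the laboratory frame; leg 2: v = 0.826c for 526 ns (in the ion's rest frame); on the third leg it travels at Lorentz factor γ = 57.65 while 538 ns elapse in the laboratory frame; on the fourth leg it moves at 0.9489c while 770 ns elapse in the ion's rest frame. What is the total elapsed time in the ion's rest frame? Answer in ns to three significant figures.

τ = 1370 ns

Leg 1: γ = 1/√(1 − 0.771²) = 1/√0.4056 = 1.570; τ_1 = 98.9/1.570 = 62.98 ns.
Leg 2: 526 ns is already measured in the ion's rest frame.
Leg 3: γ = 57.65; τ_3 = 538/57.65 = 9.332 ns.
Leg 4: 770 ns is already measured in the ion's rest frame.
Total: 62.98 + 526.0 + 9.332 + 770.0 ns.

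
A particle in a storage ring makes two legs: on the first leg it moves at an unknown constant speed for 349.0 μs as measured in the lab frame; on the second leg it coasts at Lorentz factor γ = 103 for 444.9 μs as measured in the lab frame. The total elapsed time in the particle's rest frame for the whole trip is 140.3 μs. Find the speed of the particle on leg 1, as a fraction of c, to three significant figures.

β = 0.921

Leg 1: speed unknown; τ_1 = 349.0/γ_1.
Leg 2: γ = 103; τ_2 = 444.9/103.0 = 4.319 μs.
Total proper time: τ_1 + 4.319 = 140.3, so τ_1 = 140.3 − 4.319 = 136.0 μs.
γ_1 = 349.0/136.0 = 2.567; β = √(1 − 1/γ²) = √0.8482.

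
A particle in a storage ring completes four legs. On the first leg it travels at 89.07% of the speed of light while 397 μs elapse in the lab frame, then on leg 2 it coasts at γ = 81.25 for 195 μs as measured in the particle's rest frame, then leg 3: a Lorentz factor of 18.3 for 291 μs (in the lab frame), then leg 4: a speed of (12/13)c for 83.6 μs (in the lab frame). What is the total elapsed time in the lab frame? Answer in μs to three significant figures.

Δt = 1.66×10⁴ μs

Leg 1: 397 μs is already measured in the lab frame.
Leg 2: γ = 81.25; Δt_2 = 81.25 × 195 = 1.584×10⁴ μs.
Leg 3: 291 μs is already measured in the lab frame.
Leg 4: 83.6 μs is already measured in the lab frame.
Total: 397.0 + 1.584×10⁴ + 291.0 + 83.60 μs.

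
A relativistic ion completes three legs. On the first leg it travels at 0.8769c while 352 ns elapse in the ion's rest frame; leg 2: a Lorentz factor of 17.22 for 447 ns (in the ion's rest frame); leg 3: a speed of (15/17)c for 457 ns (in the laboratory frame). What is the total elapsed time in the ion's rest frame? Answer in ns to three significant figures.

τ = 1010 ns

Leg 1: 352 ns is already measured in the ion's rest frame.
Leg 2: 447 ns is already measured in the ion's rest frame.
Leg 3: γ = 1/√(1 − (15/17)²) = 17/8 = 2.125; τ_3 = 457/2.125 = 215.1 ns.
Total: 352.0 + 447.0 + 215.1 ns.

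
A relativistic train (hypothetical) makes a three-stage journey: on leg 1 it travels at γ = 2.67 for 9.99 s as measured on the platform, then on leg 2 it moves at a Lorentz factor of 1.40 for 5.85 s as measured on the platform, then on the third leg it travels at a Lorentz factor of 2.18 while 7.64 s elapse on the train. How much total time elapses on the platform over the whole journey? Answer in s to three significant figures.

Leg 1: 9.99 s is already measured on the platform.
Leg 2: 5.85 s is already measured on the platform.
Leg 3: γ = 2.18; Δt_3 = 2.180 × 7.64 = 16.66 s.
Total: 9.990 + 5.850 + 16.66 s.

Δt = 32.5 s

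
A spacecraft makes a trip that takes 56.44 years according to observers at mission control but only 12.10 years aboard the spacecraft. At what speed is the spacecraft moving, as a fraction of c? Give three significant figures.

v = 0.977c

The proper time is measured aboard the spacecraft (both events occur at the spacecraft's location); Δt is measured at mission control. γ = Δt/τ = 56.44/12.10 = 4.664.
β = √(1 − 1/γ²) = √(1 − 0.04596) = √0.9540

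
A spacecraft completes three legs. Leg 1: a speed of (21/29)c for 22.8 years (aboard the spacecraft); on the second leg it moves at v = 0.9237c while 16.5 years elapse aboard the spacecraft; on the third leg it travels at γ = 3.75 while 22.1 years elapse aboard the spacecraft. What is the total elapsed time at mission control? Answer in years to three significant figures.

Leg 1: γ = 1/√(1 − (21/29)²) = 29/20 = 1.450; Δt_1 = 1.450 × 22.8 = 33.06 years.
Leg 2: γ = 1/√(1 − 0.9237²) = 1/√0.1468 = 2.610; Δt_2 = 2.610 × 16.5 = 43.07 years.
Leg 3: γ = 3.75; Δt_3 = 3.750 × 22.1 = 82.87 years.
Total: 33.06 + 43.07 + 82.87 years.

Δt = 159 years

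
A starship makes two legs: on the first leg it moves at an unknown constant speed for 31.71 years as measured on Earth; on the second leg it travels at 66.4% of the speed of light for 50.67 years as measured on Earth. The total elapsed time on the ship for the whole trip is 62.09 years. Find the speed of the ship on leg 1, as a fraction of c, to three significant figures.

β = 0.646

Leg 1: speed unknown; τ_1 = 31.71/γ_1.
Leg 2: β = 0.664; γ = 1/√(1 − 0.664²) = 1/√0.5591 = 1.337; τ_2 = 50.67/1.337 = 37.89 years.
Total proper time: τ_1 + 37.89 = 62.09, so τ_1 = 62.09 − 37.89 = 24.20 years.
γ_1 = 31.71/24.20 = 1.310; β = √(1 − 1/γ²) = √0.4175.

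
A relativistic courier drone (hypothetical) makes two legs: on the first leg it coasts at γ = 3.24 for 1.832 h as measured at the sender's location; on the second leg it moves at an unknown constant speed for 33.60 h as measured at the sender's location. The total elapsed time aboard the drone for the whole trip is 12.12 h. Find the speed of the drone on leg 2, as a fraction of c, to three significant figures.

β = 0.939

Leg 1: γ = 3.24; τ_1 = 1.832/3.240 = 0.5654 h.
Leg 2: speed unknown; τ_2 = 33.60/γ_2.
Total proper time: 0.5654 + τ_2 = 12.12, so τ_2 = 12.12 − 0.5654 = 11.55 h.
γ_2 = 33.60/11.55 = 2.908; β = √(1 − 1/γ²) = √0.8817.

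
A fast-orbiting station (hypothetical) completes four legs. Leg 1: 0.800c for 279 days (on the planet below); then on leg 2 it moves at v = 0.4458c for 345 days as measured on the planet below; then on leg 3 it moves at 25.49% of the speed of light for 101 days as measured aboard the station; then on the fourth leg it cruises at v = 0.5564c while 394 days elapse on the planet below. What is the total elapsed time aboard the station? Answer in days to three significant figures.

τ = 905 days

Leg 1: γ = 1/√(1 − 0.800²) = 5/3 ≈ 1.667; τ_1 = 279/1.667 = 167.4 days.
Leg 2: γ = 1/√(1 − 0.4458²) = 1/√0.8013 = 1.117; τ_2 = 345/1.117 = 308.8 days.
Leg 3: 101 days is already measured aboard the station.
Leg 4: γ = 1/√(1 − 0.5564²) = 1/√0.6904 = 1.203; τ_4 = 394/1.203 = 327.4 days.
Total: 167.4 + 308.8 + 101.0 + 327.4 days.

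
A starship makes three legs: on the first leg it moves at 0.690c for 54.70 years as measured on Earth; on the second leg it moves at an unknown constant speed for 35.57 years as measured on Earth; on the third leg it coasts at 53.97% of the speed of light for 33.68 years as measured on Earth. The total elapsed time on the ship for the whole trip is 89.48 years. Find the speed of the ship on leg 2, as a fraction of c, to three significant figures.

Leg 1: γ = 1/√(1 − 0.690²) = 1/√0.5239 = 1.382; τ_1 = 54.70/1.382 = 39.59 years.
Leg 2: speed unknown; τ_2 = 35.57/γ_2.
Leg 3: β = 0.5397; γ = 1/√(1 − 0.5397²) = 1/√0.7087 = 1.188; τ_3 = 33.68/1.188 = 28.35 years.
Total proper time: 39.59 + τ_2 + 28.35 = 89.48, so τ_2 = 89.48 − 67.95 = 21.53 years.
γ_2 = 35.57/21.53 = 1.652; β = √(1 − 1/γ²) = √0.6335.

β = 0.796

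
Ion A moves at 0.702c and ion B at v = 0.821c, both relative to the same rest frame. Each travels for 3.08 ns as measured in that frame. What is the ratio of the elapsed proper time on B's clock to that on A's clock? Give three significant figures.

A: γ = 1/√(1 − 0.702²) = 1/√0.5072 = 1.404. B: γ = 1/√(1 − 0.821²) = 1/√0.3260 = 1.752.
τ_A/τ_B = γ_B/γ_A = 1.752/1.404 = 1.247, so τ_B/τ_A = 0.8017.

τ_B/τ_A = 0.802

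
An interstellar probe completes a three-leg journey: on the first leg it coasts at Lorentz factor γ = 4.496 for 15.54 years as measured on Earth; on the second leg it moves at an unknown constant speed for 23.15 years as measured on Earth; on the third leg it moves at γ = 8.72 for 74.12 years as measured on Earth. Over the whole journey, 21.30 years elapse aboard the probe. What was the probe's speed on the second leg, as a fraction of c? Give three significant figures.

β = 0.915

Leg 1: γ = 4.496; τ_1 = 15.54/4.496 = 3.456 years.
Leg 2: speed unknown; τ_2 = 23.15/γ_2.
Leg 3: γ = 8.72; τ_3 = 74.12/8.720 = 8.500 years.
Total proper time: 3.456 + τ_2 + 8.500 = 21.30, so τ_2 = 21.30 − 11.96 = 9.344 years.
γ_2 = 23.15/9.344 = 2.478; β = √(1 − 1/γ²) = √0.8371.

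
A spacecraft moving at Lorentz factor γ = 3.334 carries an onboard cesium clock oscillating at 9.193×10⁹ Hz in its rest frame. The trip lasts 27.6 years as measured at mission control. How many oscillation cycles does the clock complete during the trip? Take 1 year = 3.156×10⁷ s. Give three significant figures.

N = 2.40×10¹⁸

γ = 3.334
The oscillator's own cycle count is N = f × τ where τ is the proper time aboard the spacecraft. τ = Δt/γ = 27.6/3.334 = 8.278 years = 2.613×10⁸ s.
N = 9.193×10⁹ × 2.613×10⁸ = 2.402×10¹⁸.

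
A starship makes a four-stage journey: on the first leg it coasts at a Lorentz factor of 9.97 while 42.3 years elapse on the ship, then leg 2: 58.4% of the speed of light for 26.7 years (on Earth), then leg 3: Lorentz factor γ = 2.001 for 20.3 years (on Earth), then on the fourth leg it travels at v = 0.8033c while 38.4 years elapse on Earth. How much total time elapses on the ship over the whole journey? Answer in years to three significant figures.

τ = 97.0 years

Leg 1: 42.3 years is already measured on the ship.
Leg 2: β = 0.584; γ = 1/√(1 − 0.584²) = 1/√0.6589 = 1.232; τ_2 = 26.7/1.232 = 21.67 years.
Leg 3: γ = 2.001; τ_3 = 20.3/2.001 = 10.14 years.
Leg 4: γ = 1/√(1 − 0.8033²) = 1/√0.3547 = 1.679; τ_4 = 38.4/1.679 = 22.87 years.
Total: 42.30 + 21.67 + 10.14 + 22.87 years.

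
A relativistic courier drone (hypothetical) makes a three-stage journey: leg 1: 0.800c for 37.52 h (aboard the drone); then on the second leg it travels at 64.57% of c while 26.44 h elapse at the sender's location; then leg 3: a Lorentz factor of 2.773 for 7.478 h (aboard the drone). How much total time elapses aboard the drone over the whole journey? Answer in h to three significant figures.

τ = 65.2 h

Leg 1: 37.52 h is already measured aboard the drone.
Leg 2: β = 0.6457; γ = 1/√(1 − 0.6457²) = 1/√0.5831 = 1.310; τ_2 = 26.44/1.310 = 20.19 h.
Leg 3: 7.478 h is already measured aboard the drone.
Total: 37.52 + 20.19 + 7.478 h.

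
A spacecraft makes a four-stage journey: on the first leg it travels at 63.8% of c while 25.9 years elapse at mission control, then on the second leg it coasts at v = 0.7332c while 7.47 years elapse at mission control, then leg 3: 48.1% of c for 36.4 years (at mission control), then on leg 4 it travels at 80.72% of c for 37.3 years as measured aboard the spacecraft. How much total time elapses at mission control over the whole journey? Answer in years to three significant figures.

Δt = 133 years

Leg 1: 25.9 years is already measured at mission control.
Leg 2: 7.47 years is already measured at mission control.
Leg 3: 36.4 years is already measured at mission control.
Leg 4: β = 0.8072; γ = 1/√(1 − 0.8072²) = 1/√0.3484 = 1.694; Δt_4 = 1.694 × 37.3 = 63.19 years.
Total: 25.90 + 7.470 + 36.40 + 63.19 years.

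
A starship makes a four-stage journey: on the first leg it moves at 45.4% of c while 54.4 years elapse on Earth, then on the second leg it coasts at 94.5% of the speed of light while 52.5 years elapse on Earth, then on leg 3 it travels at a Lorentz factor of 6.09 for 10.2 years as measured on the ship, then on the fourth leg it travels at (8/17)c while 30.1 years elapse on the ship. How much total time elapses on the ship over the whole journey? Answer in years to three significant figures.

τ = 106 years

Leg 1: β = 0.454; γ = 1/√(1 − 0.454²) = 1/√0.7939 = 1.122; τ_1 = 54.4/1.122 = 48.47 years.
Leg 2: β = 0.945; γ = 1/√(1 − 0.945²) = 1/√0.1070 = 3.057; τ_2 = 52.5/3.057 = 17.17 years.
Leg 3: 10.2 years is already measured on the ship.
Leg 4: 30.1 years is already measured on the ship.
Total: 48.47 + 17.17 + 10.20 + 30.10 years.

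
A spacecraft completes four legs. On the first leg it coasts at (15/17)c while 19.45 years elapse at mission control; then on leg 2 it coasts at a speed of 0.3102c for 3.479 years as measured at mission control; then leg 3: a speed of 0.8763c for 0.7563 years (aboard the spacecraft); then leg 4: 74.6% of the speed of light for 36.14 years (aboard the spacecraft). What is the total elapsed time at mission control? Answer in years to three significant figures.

Leg 1: 19.45 years is already measured at mission control.
Leg 2: 3.479 years is already measured at mission control.
Leg 3: γ = 1/√(1 − 0.8763²) = 1/√0.2321 = 2.076; Δt_3 = 2.076 × 0.7563 = 1.570 years.
Leg 4: β = 0.746; γ = 1/√(1 − 0.746²) = 1/√0.4435 = 1.502; Δt_4 = 1.502 × 36.14 = 54.27 years.
Total: 19.45 + 3.479 + 1.570 + 54.27 years.

Δt = 78.8 years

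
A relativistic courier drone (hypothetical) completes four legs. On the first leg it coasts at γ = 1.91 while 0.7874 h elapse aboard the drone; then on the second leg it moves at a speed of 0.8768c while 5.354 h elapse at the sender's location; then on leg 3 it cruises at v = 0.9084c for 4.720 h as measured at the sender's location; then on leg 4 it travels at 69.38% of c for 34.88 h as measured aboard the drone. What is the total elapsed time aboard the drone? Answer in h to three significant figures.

τ = 40.2 h

Leg 1: 0.7874 h is already measured aboard the drone.
Leg 2: γ = 1/√(1 − 0.8768²) = 1/√0.2312 = 2.080; τ_2 = 5.354/2.080 = 2.574 h.
Leg 3: γ = 1/√(1 − 0.9084²) = 1/√0.1748 = 2.392; τ_3 = 4.720/2.392 = 1.973 h.
Leg 4: 34.88 h is already measured aboard the drone.
Total: 0.7874 + 2.574 + 1.973 + 34.88 h.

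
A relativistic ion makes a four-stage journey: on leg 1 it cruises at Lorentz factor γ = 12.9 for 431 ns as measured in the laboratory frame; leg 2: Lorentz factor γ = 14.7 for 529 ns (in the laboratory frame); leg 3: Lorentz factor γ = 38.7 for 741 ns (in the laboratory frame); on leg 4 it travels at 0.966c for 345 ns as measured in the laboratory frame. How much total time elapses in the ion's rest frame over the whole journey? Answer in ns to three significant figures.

τ = 178 ns

Leg 1: γ = 12.9; τ_1 = 431/12.90 = 33.41 ns.
Leg 2: γ = 14.7; τ_2 = 529/14.70 = 35.99 ns.
Leg 3: γ = 38.7; τ_3 = 741/38.70 = 19.15 ns.
Leg 4: γ = 1/√(1 − 0.966²) = 1/√0.06684 = 3.868; τ_4 = 345/3.868 = 89.20 ns.
Total: 33.41 + 35.99 + 19.15 + 89.20 ns.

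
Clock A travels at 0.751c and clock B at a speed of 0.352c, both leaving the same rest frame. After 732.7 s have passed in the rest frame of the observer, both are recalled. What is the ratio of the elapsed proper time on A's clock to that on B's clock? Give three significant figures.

τ_A/τ_B = 0.705

A: γ = 1/√(1 − 0.751²) = 1/√0.4360 = 1.514. B: γ = 1/√(1 − 0.352²) = 1/√0.8761 = 1.068.
τ_A/τ_B = γ_B/γ_A = 1.068/1.514 = 0.7055, so τ_A/τ_B = 0.7055.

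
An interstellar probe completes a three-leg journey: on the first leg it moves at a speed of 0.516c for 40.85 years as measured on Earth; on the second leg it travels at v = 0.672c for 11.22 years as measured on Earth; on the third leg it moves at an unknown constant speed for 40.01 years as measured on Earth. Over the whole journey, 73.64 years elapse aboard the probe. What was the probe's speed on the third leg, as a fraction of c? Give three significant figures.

Leg 1: γ = 1/√(1 − 0.516²) = 1/√0.7337 = 1.167; τ_1 = 40.85/1.167 = 34.99 years.
Leg 2: γ = 1/√(1 − 0.672²) = 1/√0.5484 = 1.350; τ_2 = 11.22/1.350 = 8.309 years.
Leg 3: speed unknown; τ_3 = 40.01/γ_3.
Total proper time: 34.99 + 8.309 + τ_3 = 73.64, so τ_3 = 73.64 − 43.30 = 30.34 years.
γ_3 = 40.01/30.34 = 1.319; β = √(1 − 1/γ²) = √0.4250.

β = 0.652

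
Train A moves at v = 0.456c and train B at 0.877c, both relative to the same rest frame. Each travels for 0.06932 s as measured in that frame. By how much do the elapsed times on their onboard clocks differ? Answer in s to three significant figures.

A: γ = 1/√(1 − 0.456²) = 1/√0.7921 = 1.124; τ_A = 0.06932/1.124 = 0.06169 s.
B: γ = 1/√(1 − 0.877²) = 1/√0.2309 = 2.081; τ_B = 0.06932/2.081 = 0.03331 s.

|τ_A − τ_B| = 0.0284 s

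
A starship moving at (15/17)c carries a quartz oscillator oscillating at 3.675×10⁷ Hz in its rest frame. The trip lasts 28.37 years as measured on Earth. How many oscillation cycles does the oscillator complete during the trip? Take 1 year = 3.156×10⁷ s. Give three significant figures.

γ = 1/√(1 − (15/17)²) = 17/8 = 2.125
The oscillator's own cycle count is N = f × τ where τ is the proper time on the ship. τ = Δt/γ = 28.37/2.125 = 13.35 years = 4.213×10⁸ s.
N = 3.675×10⁷ × 4.213×10⁸ = 1.548×10¹⁶.

N = 1.55×10¹⁶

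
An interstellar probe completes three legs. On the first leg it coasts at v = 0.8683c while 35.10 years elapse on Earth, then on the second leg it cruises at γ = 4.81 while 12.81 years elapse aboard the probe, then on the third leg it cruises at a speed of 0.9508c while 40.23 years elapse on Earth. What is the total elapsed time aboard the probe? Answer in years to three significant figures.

τ = 42.7 years

Leg 1: γ = 1/√(1 − 0.8683²) = 1/√0.2461 = 2.016; τ_1 = 35.10/2.016 = 17.41 years.
Leg 2: 12.81 years is already measured aboard the probe.
Leg 3: γ = 1/√(1 − 0.9508²) = 1/√0.09598 = 3.228; τ_3 = 40.23/3.228 = 12.46 years.
Total: 17.41 + 12.81 + 12.46 years.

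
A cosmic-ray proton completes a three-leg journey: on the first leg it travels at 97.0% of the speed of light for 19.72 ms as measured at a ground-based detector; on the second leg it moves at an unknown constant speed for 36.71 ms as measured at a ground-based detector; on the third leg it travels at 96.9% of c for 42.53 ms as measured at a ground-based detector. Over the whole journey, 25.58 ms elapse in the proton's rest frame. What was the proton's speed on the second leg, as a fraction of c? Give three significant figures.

Leg 1: β = 0.970; γ = 1/√(1 − 0.970²) = 1/√0.05910 = 4.113; τ_1 = 19.72/4.113 = 4.794 ms.
Leg 2: speed unknown; τ_2 = 36.71/γ_2.
Leg 3: β = 0.969; γ = 1/√(1 − 0.969²) = 1/√0.06104 = 4.048; τ_3 = 42.53/4.048 = 10.51 ms.
Total proper time: 4.794 + τ_2 + 10.51 = 25.58, so τ_2 = 25.58 − 15.30 = 10.28 ms.
γ_2 = 36.71/10.28 = 3.572; β = √(1 − 1/γ²) = √0.9216.

β = 0.960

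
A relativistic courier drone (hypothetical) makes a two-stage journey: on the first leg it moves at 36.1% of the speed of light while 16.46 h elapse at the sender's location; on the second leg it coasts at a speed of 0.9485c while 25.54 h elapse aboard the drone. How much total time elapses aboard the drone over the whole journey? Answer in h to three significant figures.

Leg 1: β = 0.361; γ = 1/√(1 − 0.361²) = 1/√0.8697 = 1.072; τ_1 = 16.46/1.072 = 15.35 h.
Leg 2: 25.54 h is already measured aboard the drone.
Total: 15.35 + 25.54 h.

τ = 40.9 h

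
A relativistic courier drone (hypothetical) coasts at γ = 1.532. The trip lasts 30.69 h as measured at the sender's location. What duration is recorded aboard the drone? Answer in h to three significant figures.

τ = 20.0 h

γ = 1.532
The interval measured at the sender's location is the dilated one; the clock aboard the drone measures the proper time τ = Δt/γ = 30.69/1.532 h.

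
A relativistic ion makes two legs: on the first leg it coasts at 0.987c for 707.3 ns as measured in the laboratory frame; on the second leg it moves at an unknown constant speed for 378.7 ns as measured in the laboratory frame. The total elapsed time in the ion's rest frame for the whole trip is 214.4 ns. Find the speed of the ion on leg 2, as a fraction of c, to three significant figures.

Leg 1: γ = 1/√(1 − 0.987²) = 1/√0.02583 = 6.222; τ_1 = 707.3/6.222 = 113.7 ns.
Leg 2: speed unknown; τ_2 = 378.7/γ_2.
Total proper time: 113.7 + τ_2 = 214.4, so τ_2 = 214.4 − 113.7 = 100.7 ns.
γ_2 = 378.7/100.7 = 3.760; β = √(1 − 1/γ²) = √0.9293.

β = 0.964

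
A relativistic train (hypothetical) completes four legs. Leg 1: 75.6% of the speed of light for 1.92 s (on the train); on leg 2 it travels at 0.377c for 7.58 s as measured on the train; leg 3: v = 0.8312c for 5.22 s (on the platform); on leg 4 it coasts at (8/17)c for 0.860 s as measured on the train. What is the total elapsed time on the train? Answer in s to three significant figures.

Leg 1: 1.92 s is already measured on the train.
Leg 2: 7.58 s is already measured on the train.
Leg 3: γ = 1/√(1 − 0.8312²) = 1/√0.3091 = 1.799; τ_3 = 5.22/1.799 = 2.902 s.
Leg 4: 0.860 s is already measured on the train.
Total: 1.920 + 7.580 + 2.902 + 0.8600 s.

τ = 13.3 s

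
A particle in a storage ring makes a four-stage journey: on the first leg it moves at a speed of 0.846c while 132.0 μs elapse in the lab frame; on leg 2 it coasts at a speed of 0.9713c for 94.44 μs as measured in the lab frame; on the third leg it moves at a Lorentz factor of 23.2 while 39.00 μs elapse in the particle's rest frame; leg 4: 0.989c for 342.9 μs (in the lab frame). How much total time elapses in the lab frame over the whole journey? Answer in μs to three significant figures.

Leg 1: 132.0 μs is already measured in the lab frame.
Leg 2: 94.44 μs is already measured in the lab frame.
Leg 3: γ = 23.2; Δt_3 = 23.20 × 39.00 = 904.8 μs.
Leg 4: 342.9 μs is already measured in the lab frame.
Total: 132.0 + 94.44 + 904.8 + 342.9 μs.

Δt = 1470 μs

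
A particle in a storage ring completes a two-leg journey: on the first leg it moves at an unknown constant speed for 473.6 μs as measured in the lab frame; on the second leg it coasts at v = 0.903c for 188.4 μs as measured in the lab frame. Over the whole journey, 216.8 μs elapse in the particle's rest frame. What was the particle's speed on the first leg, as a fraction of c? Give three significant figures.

Leg 1: speed unknown; τ_1 = 473.6/γ_1.
Leg 2: γ = 1/√(1 − 0.903²) = 1/√0.1846 = 2.328; τ_2 = 188.4/2.328 = 80.94 μs.
Total proper time: τ_1 + 80.94 = 216.8, so τ_1 = 216.8 − 80.94 = 135.9 μs.
γ_1 = 473.6/135.9 = 3.486; β = √(1 − 1/γ²) = √0.9177.

β = 0.958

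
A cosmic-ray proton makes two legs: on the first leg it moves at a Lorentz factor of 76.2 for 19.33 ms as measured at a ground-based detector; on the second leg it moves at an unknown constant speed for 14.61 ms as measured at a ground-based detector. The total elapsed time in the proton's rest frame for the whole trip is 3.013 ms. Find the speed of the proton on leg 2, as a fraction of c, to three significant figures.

β = 0.982

Leg 1: γ = 76.2; τ_1 = 19.33/76.20 = 0.2537 ms.
Leg 2: speed unknown; τ_2 = 14.61/γ_2.
Total proper time: 0.2537 + τ_2 = 3.013, so τ_2 = 3.013 − 0.2537 = 2.759 ms.
γ_2 = 14.61/2.759 = 5.295; β = √(1 − 1/γ²) = √0.9643.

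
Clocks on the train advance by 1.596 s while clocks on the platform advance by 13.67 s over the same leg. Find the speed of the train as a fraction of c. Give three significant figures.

β = 0.993

The proper time is measured on the train (both events occur at the train's location); Δt is measured on the platform. γ = Δt/τ = 13.67/1.596 = 8.565.
β = √(1 − 1/γ²) = √(1 − 0.01363) = √0.9864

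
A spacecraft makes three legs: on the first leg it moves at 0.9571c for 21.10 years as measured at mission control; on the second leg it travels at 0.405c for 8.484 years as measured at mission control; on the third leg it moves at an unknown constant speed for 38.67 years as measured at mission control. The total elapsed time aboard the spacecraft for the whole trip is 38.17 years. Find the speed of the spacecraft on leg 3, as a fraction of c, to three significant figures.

β = 0.778

Leg 1: γ = 1/√(1 − 0.9571²) = 1/√0.08396 = 3.451; τ_1 = 21.10/3.451 = 6.114 years.
Leg 2: γ = 1/√(1 − 0.405²) = 1/√0.8360 = 1.094; τ_2 = 8.484/1.094 = 7.757 years.
Leg 3: speed unknown; τ_3 = 38.67/γ_3.
Total proper time: 6.114 + 7.757 + τ_3 = 38.17, so τ_3 = 38.17 − 13.87 = 24.30 years.
γ_3 = 38.67/24.30 = 1.591; β = √(1 − 1/γ²) = √0.6052.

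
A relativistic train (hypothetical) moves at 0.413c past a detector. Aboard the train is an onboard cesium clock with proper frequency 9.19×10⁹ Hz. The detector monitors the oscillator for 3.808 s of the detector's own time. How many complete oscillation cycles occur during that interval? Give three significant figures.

γ = 1/√(1 − 0.413²) = 1/√0.8294 = 1.098
During 3.808 s of lab time, the oscillator's proper time advances by τ = Δt/γ = 3.808/1.098 = 3.468 s = 3.468×10⁰ s.
N = f × τ = 9.19×10⁹ × 3.468×10⁰ = 3.187×10¹⁰.

N = 3.19×10¹⁰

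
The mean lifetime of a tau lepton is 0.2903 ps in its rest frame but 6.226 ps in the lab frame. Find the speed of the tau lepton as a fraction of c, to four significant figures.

γ = Δt/τ₀ = 6.226/0.2903 = 21.45
β = √(1 − 1/γ²) = √(1 − 0.002174) = √0.9978

v = 0.9989c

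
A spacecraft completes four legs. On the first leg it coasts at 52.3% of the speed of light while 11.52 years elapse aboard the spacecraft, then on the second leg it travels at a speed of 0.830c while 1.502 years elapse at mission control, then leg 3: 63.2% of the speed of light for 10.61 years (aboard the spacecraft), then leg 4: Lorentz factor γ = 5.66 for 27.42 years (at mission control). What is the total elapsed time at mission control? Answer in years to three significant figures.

Leg 1: β = 0.523; γ = 1/√(1 − 0.523²) = 1/√0.7265 = 1.173; Δt_1 = 1.173 × 11.52 = 13.52 years.
Leg 2: 1.502 years is already measured at mission control.
Leg 3: β = 0.632; γ = 1/√(1 − 0.632²) = 1/√0.6006 = 1.290; Δt_3 = 1.290 × 10.61 = 13.69 years.
Leg 4: 27.42 years is already measured at mission control.
Total: 13.52 + 1.502 + 13.69 + 27.42 years.

Δt = 56.1 years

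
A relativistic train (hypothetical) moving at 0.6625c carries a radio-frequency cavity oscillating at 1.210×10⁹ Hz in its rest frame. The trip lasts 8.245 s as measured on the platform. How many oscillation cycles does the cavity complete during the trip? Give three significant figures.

N = 7.47×10⁹

γ = 1/√(1 − 0.6625²) = 1/√0.5611 = 1.335
The oscillator's own cycle count is N = f × τ where τ is the proper time on the train. τ = Δt/γ = 8.245/1.335 = 6.176 s = 6.176×10⁰ s.
N = 1.210×10⁹ × 6.176×10⁰ = 7.473×10⁹.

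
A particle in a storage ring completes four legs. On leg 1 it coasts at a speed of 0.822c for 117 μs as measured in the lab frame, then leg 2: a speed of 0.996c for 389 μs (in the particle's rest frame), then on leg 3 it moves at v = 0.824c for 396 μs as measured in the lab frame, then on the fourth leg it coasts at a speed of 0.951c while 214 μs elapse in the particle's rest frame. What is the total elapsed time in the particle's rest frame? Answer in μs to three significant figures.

τ = 894 μs

Leg 1: γ = 1/√(1 − 0.822²) = 1/√0.3243 = 1.756; τ_1 = 117/1.756 = 66.63 μs.
Leg 2: 389 μs is already measured in the particle's rest frame.
Leg 3: γ = 1/√(1 − 0.824²) = 1/√0.3210 = 1.765; τ_3 = 396/1.765 = 224.4 μs.
Leg 4: 214 μs is already measured in the particle's rest frame.
Total: 66.63 + 389.0 + 224.4 + 214.0 μs.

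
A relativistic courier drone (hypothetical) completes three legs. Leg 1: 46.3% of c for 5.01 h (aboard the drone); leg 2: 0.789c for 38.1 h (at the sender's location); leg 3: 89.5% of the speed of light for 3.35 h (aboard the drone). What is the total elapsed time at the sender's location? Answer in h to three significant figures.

Δt = 51.3 h

Leg 1: β = 0.463; γ = 1/√(1 − 0.463²) = 1/√0.7856 = 1.128; Δt_1 = 1.128 × 5.01 = 5.652 h.
Leg 2: 38.1 h is already measured at the sender's location.
Leg 3: β = 0.895; γ = 1/√(1 − 0.895²) = 1/√0.1990 = 2.242; Δt_3 = 2.242 × 3.35 = 7.510 h.
Total: 5.652 + 38.10 + 7.510 h.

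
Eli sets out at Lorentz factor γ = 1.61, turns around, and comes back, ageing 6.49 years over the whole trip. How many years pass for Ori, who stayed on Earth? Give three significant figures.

γ = 1.61
Earth-frame duration is the dilated interval: Δt = γτ = 1.610 × 6.49 years.

Δt = 10.4 years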